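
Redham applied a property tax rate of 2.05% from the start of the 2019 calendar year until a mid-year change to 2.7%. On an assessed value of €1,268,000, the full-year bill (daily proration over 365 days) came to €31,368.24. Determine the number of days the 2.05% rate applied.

Let d = days at the first rate; then 365 − d days at the second rate.
€1,268,000 × [2.05%·d + 2.7%·(365−d)] / 365 = €31,368.24
Solving gives d = 127, so the new rate took effect on 8 May 2019.

127 days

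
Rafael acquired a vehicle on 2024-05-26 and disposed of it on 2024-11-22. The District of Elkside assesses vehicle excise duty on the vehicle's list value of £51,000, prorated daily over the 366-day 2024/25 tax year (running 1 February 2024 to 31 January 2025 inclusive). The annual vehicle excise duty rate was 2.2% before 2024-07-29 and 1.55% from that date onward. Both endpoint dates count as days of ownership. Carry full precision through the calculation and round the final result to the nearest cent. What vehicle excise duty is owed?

£448.90

2024-05-26 to 2024-07-28: 64 days at 2.2% → £51,000 × 2.2% × 64/366 = £196.1967
2024-07-29 to 2024-11-22: 117 days at 1.55% → £51,000 × 1.55% × 117/366 = £252.7008
Total = £448.8975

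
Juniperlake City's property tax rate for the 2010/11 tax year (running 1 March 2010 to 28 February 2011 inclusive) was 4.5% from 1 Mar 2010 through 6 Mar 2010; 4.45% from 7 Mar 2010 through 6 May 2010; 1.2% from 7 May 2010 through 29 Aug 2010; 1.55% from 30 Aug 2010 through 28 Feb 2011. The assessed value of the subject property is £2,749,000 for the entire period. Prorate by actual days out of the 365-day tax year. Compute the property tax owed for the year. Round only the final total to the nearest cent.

£54,234.38

1 Mar – 6 Mar 2010: 6 days at 4.5% → £2,749,000 × 4.5% × 6/365 = £2,033.5068
7 Mar – 6 May 2010: 61 days at 4.45% → £2,749,000 × 4.45% × 61/365 = £20,444.2753
7 May – 29 Aug 2010: 115 days at 1.2% → £2,749,000 × 1.2% × 115/365 = £10,393.4795
30 Aug 2010 – 28 Feb 2011: 183 days at 1.55% → £2,749,000 × 1.55% × 183/365 = £21,363.1192
Total = £54,234.3808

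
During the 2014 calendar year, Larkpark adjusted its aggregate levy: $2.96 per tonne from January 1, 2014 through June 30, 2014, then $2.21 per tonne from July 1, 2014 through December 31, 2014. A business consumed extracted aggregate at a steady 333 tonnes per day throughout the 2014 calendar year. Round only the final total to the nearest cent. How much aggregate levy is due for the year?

$313819.20

January 1 – June 30, 2014: 181 days × 333 tonnes/day = 60,273 tonnes at $2.96/tonne → $178408.08
July 1 – December 31, 2014: 184 days × 333 tonnes/day = 61,272 tonnes at $2.21/tonne → $135411.12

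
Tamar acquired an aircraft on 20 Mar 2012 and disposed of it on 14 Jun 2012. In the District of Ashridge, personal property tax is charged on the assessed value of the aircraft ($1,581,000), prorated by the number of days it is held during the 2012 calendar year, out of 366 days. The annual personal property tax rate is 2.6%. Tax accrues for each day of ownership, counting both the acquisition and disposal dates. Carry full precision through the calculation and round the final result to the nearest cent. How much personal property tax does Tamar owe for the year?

Days held (20 Mar – 14 Jun 2012): 87 out of 366
Tax = $1,581,000 × 2.6% × 87/366 = $9,771.0984

$9,771.10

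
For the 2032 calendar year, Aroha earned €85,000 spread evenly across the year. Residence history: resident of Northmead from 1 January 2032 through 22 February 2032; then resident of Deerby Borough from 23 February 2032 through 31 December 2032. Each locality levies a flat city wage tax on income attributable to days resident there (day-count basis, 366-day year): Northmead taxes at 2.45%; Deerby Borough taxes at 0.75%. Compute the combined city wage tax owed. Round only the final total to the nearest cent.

€846.75

Northmead, 1 January – 22 February 2032: 53 days → €85,000 × 2.45% × 53/366 = €301.5642
Deerby Borough, 23 February – 31 December 2032: 313 days → €85,000 × 0.75% × 313/366 = €545.1844
Total = €846.7486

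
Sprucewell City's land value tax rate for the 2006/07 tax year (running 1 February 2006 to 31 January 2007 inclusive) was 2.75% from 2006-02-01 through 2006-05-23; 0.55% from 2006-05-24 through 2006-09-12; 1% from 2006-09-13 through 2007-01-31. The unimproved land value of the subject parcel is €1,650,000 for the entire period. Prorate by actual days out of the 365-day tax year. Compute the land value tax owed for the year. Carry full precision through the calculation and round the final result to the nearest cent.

€23,081.92

2006-02-01 to 2006-05-23: 112 days at 2.75% → €1,650,000 × 2.75% × 112/365 = €13,923.2877
2006-05-24 to 2006-09-12: 112 days at 0.55% → €1,650,000 × 0.55% × 112/365 = €2,784.6575
2006-09-13 to 2007-01-31: 141 days at 1% → €1,650,000 × 1% × 141/365 = €6,373.9726
Total = €23,081.9178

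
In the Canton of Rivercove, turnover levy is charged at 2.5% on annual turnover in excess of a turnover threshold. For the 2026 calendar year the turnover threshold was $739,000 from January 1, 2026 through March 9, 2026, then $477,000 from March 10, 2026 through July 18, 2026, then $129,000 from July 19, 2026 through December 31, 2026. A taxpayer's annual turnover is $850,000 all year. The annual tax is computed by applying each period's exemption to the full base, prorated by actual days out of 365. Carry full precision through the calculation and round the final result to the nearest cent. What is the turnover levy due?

$12,061.44

January 1 – March 9, 2026: 68 days, exemption $739,000 → ($850,000 − $739,000) × 2.5% × 68/365 = $516.9863
March 10 – July 18, 2026: 131 days, exemption $477,000 → ($850,000 − $477,000) × 2.5% × 131/365 = $3,346.7808
July 19 – December 31, 2026: 166 days, exemption $129,000 → ($850,000 − $129,000) × 2.5% × 166/365 = $8,197.6712
Total = $12,061.4384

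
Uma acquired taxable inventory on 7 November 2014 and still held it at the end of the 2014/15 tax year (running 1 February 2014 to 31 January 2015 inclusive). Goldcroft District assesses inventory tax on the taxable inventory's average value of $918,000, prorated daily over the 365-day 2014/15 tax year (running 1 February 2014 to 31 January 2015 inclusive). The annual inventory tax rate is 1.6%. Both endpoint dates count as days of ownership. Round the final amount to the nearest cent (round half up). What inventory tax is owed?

Days held (7 November 2014 – 31 January 2015): 86 out of 365
Tax = $918,000 × 1.6% × 86/365 = $3,460.7342

$3,460.73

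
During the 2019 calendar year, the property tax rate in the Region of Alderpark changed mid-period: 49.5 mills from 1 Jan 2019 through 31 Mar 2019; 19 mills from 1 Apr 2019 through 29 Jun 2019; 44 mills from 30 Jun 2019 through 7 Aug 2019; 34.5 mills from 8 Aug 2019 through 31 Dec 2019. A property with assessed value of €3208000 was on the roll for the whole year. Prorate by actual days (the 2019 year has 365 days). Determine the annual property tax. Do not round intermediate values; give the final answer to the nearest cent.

1 Jan – 31 Mar 2019: 90 days at 49.5 mills → €3208000 × 4.95% × 90/365 = €39155.1781
1 Apr – 29 Jun 2019: 90 days at 19 mills → €3208000 × 1.9% × 90/365 = €15029.2603
30 Jun – 7 Aug 2019: 39 days at 44 mills → €3208000 × 4.4% × 39/365 = €15081.9945
8 Aug – 31 Dec 2019: 146 days at 34.5 mills → €3208000 × 3.45% × 146/365 = €44270.4000
Total = €113536.8329

€113536.83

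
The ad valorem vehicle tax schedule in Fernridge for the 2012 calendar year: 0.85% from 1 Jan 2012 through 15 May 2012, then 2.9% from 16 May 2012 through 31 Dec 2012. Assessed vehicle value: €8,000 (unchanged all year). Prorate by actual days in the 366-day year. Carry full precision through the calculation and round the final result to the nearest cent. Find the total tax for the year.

1 Jan – 15 May 2012: 136 days at 0.85% → €8,000 × 0.85% × 136/366 = €25.2678
16 May – 31 Dec 2012: 230 days at 2.9% → €8,000 × 2.9% × 230/366 = €145.7923
Total = €171.0601

€171.06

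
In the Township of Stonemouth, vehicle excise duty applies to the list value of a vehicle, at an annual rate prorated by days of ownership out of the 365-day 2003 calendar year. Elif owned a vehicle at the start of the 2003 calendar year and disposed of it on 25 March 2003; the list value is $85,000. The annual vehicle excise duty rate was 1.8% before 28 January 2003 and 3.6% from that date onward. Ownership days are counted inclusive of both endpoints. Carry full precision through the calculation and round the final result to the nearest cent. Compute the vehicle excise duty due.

1 January – 27 January 2003: 27 days at 1.8% → $85,000 × 1.8% × 27/365 = $113.1781
28 January – 25 March 2003: 57 days at 3.6% → $85,000 × 3.6% × 57/365 = $477.8630
Total = $591.0411

$591.04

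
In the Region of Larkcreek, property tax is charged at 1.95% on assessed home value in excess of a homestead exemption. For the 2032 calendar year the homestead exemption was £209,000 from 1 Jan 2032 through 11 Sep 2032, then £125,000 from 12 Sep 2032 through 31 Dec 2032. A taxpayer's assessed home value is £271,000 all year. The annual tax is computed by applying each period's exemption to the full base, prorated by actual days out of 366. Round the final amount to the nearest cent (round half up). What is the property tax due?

1 Jan – 11 Sep 2032: 255 days, exemption £209,000 → (£271,000 − £209,000) × 1.95% × 255/366 = £842.3361
12 Sep – 31 Dec 2032: 111 days, exemption £125,000 → (£271,000 − £125,000) × 1.95% × 111/366 = £863.4344
Total = £1,705.7705

£1,705.77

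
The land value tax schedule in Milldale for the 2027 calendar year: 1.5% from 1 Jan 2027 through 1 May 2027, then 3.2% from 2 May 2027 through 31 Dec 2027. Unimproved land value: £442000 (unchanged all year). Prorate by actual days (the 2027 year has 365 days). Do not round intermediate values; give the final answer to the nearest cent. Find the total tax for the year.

£11653.06

1 Jan – 1 May 2027: 121 days at 1.5% → £442000 × 1.5% × 121/365 = £2197.8904
2 May – 31 Dec 2027: 244 days at 3.2% → £442000 × 3.2% × 244/365 = £9455.1671
Total = £11653.0575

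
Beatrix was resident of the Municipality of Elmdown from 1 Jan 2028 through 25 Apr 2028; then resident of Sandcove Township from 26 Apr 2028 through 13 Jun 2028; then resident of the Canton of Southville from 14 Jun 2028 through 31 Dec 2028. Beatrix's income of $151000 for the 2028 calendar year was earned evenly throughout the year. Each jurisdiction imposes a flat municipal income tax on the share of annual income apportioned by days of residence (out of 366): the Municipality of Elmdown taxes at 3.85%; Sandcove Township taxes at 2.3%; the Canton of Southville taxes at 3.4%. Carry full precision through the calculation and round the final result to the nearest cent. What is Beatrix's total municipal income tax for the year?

$5126.99

The Municipality of Elmdown, 1 Jan – 25 Apr 2028: 116 days → $151000 × 3.85% × 116/366 = $1842.5301
Sandcove Township, 26 Apr – 13 Jun 2028: 49 days → $151000 × 2.3% × 49/366 = $464.9645
The Canton of Southville, 14 Jun – 31 Dec 2028: 201 days → $151000 × 3.4% × 201/366 = $2819.4918
Total = $5126.9863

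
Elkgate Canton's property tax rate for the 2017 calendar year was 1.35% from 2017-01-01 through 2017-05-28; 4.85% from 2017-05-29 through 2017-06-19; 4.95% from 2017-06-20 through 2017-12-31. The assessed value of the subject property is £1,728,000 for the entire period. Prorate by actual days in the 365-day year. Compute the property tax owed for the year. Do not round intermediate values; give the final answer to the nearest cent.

2017-01-01 to 2017-05-28: 148 days at 1.35% → £1,728,000 × 1.35% × 148/365 = £9,459.0247
2017-05-29 to 2017-06-19: 22 days at 4.85% → £1,728,000 × 4.85% × 22/365 = £5,051.4411
2017-06-20 to 2017-12-31: 195 days at 4.95% → £1,728,000 × 4.95% × 195/365 = £45,697.3151
Total = £60,207.7808

£60,207.78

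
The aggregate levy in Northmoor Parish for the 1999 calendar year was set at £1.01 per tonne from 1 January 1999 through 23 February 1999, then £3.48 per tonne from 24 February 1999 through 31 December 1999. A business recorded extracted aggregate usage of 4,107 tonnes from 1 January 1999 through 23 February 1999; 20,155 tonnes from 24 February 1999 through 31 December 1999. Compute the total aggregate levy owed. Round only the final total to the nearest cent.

1 January – 23 February 1999: 4,107 tonnes at £1.01/tonne → £4,148.07
24 February – 31 December 1999: 20,155 tonnes at £3.48/tonne → £70,139.40

£74,287.47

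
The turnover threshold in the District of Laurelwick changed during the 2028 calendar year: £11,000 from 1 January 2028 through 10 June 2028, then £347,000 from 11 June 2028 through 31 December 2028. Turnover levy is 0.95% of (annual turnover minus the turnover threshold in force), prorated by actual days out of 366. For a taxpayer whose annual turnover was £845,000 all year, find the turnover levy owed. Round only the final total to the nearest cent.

£6,143.85

1 January – 10 June 2028: 162 days, exemption £11,000 → (£845,000 − £11,000) × 0.95% × 162/366 = £3,506.9016
11 June – 31 December 2028: 204 days, exemption £347,000 → (£845,000 − £347,000) × 0.95% × 204/366 = £2,636.9508
Total = £6,143.8525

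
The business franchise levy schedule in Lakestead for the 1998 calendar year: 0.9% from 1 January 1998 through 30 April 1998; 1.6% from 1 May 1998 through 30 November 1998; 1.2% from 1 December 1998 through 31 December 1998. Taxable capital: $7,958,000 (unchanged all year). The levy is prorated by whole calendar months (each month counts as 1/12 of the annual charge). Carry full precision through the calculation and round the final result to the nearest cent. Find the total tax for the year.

1 January – 30 April 1998: 4 months at 0.9% → $7,958,000 × 0.9% × 4/12 = $23,874.0000
1 May – 30 November 1998: 7 months at 1.6% → $7,958,000 × 1.6% × 7/12 = $74,274.6667
1 December – 31 December 1998: 1 month at 1.2% → $7,958,000 × 1.2% × 1/12 = $7,958.0000
Total = $106,106.6667

$106,106.67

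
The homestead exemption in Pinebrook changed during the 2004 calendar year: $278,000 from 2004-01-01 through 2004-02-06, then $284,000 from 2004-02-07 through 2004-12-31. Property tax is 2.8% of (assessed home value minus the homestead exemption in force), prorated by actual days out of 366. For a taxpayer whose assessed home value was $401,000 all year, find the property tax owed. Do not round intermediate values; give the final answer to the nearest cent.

$3,292.98

2004-01-01 to 2004-02-06: 37 days, exemption $278,000 → ($401,000 − $278,000) × 2.8% × 37/366 = $348.1639
2004-02-07 to 2004-12-31: 329 days, exemption $284,000 → ($401,000 − $284,000) × 2.8% × 329/366 = $2,944.8197
Total = $3,292.9836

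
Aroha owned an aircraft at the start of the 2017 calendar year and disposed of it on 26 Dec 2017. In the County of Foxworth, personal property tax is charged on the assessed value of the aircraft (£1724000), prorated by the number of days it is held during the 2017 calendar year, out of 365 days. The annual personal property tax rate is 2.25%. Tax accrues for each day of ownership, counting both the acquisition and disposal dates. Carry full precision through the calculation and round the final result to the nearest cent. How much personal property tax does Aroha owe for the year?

£38258.63

Days held (1 Jan – 26 Dec 2017): 360 out of 365
Tax = £1724000 × 2.25% × 360/365 = £38258.6301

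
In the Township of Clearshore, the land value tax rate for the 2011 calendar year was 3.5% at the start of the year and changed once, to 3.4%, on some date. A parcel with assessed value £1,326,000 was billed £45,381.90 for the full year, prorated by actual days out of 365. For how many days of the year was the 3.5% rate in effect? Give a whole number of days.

Let d = days at the first rate; then 365 − d days at the second rate.
£1,326,000 × [3.5%·d + 3.4%·(365−d)] / 365 = £45,381.90
Solving gives d = 82, so the new rate took effect on March 24, 2011.

82 days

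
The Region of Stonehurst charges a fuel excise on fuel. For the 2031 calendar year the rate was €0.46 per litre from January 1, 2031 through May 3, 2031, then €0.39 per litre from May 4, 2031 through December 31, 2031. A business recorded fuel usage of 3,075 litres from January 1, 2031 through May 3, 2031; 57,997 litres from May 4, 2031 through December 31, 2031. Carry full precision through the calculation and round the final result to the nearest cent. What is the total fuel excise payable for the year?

€24,033.33

January 1 – May 3, 2031: 3,075 litres at €0.46/litre → €1,414.50
May 4 – December 31, 2031: 57,997 litres at €0.39/litre → €22,618.83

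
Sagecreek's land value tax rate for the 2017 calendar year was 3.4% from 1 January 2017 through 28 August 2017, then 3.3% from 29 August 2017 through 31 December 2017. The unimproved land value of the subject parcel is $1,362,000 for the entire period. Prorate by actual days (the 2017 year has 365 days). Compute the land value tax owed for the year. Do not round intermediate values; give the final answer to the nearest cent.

$45,841.56

1 January – 28 August 2017: 240 days at 3.4% → $1,362,000 × 3.4% × 240/365 = $30,449.0959
29 August – 31 December 2017: 125 days at 3.3% → $1,362,000 × 3.3% × 125/365 = $15,392.4658
Total = $45,841.5616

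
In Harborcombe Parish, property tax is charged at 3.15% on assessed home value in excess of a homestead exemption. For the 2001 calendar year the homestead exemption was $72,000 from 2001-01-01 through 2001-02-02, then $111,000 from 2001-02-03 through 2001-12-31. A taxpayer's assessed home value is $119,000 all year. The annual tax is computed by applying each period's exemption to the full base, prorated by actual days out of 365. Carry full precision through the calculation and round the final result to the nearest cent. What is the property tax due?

$363.07

2001-01-01 to 2001-02-02: 33 days, exemption $72,000 → ($119,000 − $72,000) × 3.15% × 33/365 = $133.8534
2001-02-03 to 2001-12-31: 332 days, exemption $111,000 → ($119,000 − $111,000) × 3.15% × 332/365 = $229.2164
Total = $363.0699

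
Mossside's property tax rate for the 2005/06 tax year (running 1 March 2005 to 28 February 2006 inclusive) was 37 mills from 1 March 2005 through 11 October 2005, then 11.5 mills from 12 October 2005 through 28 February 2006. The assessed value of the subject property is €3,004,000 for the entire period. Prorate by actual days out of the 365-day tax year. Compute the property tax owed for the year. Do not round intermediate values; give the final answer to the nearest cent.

1 March – 11 October 2005: 225 days at 37 mills → €3,004,000 × 3.7% × 225/365 = €68,515.8904
12 October 2005 – 28 February 2006: 140 days at 11.5 mills → €3,004,000 × 1.15% × 140/365 = €13,250.5205
Total = €81,766.4110

€81,766.41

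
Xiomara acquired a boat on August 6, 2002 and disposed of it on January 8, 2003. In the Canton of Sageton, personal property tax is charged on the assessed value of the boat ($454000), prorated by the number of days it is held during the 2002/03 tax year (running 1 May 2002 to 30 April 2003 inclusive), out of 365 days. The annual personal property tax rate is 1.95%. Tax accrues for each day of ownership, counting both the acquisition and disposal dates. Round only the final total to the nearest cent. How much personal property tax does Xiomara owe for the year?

$3783.75

Days held (August 6, 2002 – January 8, 2003): 156 out of 365
Tax = $454000 × 1.95% × 156/365 = $3783.7479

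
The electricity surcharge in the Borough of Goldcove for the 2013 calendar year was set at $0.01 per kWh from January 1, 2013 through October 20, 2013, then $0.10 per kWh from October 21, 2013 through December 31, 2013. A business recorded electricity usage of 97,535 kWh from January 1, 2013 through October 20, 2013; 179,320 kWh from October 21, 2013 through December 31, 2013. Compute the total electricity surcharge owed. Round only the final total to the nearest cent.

$18,907.35

January 1 – October 20, 2013: 97,535 kWh at $0.01/kWh → $975.35
October 21 – December 31, 2013: 179,320 kWh at $0.10/kWh → $17,932.00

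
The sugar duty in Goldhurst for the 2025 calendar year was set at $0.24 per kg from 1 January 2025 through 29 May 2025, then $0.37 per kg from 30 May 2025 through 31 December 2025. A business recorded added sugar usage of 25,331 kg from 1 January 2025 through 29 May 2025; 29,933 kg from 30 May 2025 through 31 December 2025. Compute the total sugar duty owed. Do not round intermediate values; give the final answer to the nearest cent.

$17,154.65

1 January – 29 May 2025: 25,331 kg at $0.24/kg → $6,079.44
30 May – 31 December 2025: 29,933 kg at $0.37/kg → $11,075.21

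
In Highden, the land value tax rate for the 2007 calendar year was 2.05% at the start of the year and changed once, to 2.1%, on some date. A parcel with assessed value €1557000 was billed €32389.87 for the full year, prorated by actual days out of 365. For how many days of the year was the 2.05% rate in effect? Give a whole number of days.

Let d = days at the first rate; then 365 − d days at the second rate.
€1557000 × [2.05%·d + 2.1%·(365−d)] / 365 = €32389.87
Solving gives d = 144, so the new rate took effect on May 25, 2007.

144 days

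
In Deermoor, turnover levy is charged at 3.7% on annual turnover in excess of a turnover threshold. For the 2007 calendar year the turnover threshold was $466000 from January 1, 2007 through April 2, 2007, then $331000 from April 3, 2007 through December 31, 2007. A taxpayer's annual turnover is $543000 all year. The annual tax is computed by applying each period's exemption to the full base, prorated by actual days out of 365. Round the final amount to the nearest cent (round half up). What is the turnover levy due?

$6584.99

January 1 – April 2, 2007: 92 days, exemption $466000 → ($543000 − $466000) × 3.7% × 92/365 = $718.1041
April 3 – December 31, 2007: 273 days, exemption $331000 → ($543000 − $331000) × 3.7% × 273/365 = $5866.8822
Total = $6584.9863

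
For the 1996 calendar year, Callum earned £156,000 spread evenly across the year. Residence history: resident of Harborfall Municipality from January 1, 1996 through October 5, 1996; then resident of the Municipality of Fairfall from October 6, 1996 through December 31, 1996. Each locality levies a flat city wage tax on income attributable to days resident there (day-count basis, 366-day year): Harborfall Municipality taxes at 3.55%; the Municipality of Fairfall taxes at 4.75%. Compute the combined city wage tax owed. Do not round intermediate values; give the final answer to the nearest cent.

£5,982.98

Harborfall Municipality, January 1 – October 5, 1996: 279 days → £156,000 × 3.55% × 279/366 = £4,221.5902
The Municipality of Fairfall, October 6 – December 31, 1996: 87 days → £156,000 × 4.75% × 87/366 = £1,761.3934
Total = £5,982.9836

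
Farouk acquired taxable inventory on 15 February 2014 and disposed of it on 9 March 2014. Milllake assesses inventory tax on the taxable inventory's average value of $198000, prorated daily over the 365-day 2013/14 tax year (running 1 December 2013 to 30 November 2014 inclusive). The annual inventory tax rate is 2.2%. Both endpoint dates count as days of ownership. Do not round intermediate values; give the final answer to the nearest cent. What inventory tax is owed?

Days held (15 February – 9 March 2014): 23 out of 365
Tax = $198000 × 2.2% × 23/365 = $274.4877

$274.49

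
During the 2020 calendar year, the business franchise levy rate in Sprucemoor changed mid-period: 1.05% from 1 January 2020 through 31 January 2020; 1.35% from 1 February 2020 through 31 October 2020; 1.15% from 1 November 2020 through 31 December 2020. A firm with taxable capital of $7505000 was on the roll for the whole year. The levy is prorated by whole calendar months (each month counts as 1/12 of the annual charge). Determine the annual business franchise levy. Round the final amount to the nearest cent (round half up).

$96939.58

1 January – 31 January 2020: 1 month at 1.05% → $7505000 × 1.05% × 1/12 = $6566.8750
1 February – 31 October 2020: 9 months at 1.35% → $7505000 × 1.35% × 9/12 = $75988.1250
1 November – 31 December 2020: 2 months at 1.15% → $7505000 × 1.15% × 2/12 = $14384.5833
Total = $96939.5833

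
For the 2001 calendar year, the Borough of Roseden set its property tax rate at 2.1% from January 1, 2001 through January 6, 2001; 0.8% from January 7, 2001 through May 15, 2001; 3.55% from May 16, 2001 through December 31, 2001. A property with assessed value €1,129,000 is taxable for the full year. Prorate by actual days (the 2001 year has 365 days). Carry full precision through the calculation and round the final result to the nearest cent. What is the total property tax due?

€28,837.44

January 1 – January 6, 2001: 6 days at 2.1% → €1,129,000 × 2.1% × 6/365 = €389.7370
January 7 – May 15, 2001: 129 days at 0.8% → €1,129,000 × 0.8% × 129/365 = €3,192.1315
May 16 – December 31, 2001: 230 days at 3.55% → €1,129,000 × 3.55% × 230/365 = €25,255.5753
Total = €28,837.4438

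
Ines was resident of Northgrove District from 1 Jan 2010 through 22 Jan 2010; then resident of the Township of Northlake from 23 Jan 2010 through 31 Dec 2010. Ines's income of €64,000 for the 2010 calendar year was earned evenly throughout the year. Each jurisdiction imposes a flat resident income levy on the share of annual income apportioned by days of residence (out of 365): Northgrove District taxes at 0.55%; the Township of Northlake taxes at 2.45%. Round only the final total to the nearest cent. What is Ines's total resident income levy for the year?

Northgrove District, 1 Jan – 22 Jan 2010: 22 days → €64,000 × 0.55% × 22/365 = €21.2164
The Township of Northlake, 23 Jan – 31 Dec 2010: 343 days → €64,000 × 2.45% × 343/365 = €1,473.4904
Total = €1,494.7068

€1,494.71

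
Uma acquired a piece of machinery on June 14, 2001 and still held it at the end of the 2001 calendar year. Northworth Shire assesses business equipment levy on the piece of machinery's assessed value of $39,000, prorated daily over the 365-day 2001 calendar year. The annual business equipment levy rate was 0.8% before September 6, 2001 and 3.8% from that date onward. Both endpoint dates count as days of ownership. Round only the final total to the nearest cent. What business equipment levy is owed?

June 14 – September 5, 2001: 84 days at 0.8% → $39,000 × 0.8% × 84/365 = $71.8027
September 6 – December 31, 2001: 117 days at 3.8% → $39,000 × 3.8% × 117/365 = $475.0521
Total = $546.8548

$546.85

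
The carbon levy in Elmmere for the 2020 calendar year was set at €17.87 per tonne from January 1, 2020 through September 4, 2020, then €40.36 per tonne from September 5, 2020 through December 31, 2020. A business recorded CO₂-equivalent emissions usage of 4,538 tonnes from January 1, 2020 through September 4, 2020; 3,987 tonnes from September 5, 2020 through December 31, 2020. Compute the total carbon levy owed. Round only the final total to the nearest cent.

January 1 – September 4, 2020: 4,538 tonnes at €17.87/tonne → €81094.06
September 5 – December 31, 2020: 3,987 tonnes at €40.36/tonne → €160915.32

€242009.38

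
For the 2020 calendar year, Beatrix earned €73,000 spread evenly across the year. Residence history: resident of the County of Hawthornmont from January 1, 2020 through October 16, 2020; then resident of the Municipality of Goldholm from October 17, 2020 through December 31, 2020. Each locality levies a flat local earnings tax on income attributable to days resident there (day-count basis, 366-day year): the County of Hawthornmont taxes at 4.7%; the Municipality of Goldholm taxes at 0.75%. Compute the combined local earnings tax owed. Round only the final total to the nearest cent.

€2,832.24

The County of Hawthornmont, January 1 – October 16, 2020: 290 days → €73,000 × 4.7% × 290/366 = €2,718.5519
The Municipality of Goldholm, October 17 – December 31, 2020: 76 days → €73,000 × 0.75% × 76/366 = €113.6885
Total = €2,832.2404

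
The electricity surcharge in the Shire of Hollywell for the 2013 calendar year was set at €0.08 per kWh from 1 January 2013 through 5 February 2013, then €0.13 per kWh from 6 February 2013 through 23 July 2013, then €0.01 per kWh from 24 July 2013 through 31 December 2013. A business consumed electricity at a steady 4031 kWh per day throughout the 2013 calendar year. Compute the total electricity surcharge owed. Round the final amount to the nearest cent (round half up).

€106136.23

1 January – 5 February 2013: 36 days × 4031 kWh/day = 145,116 kWh at €0.08/kWh → €11609.28
6 February – 23 July 2013: 168 days × 4031 kWh/day = 677,208 kWh at €0.13/kWh → €88037.04
24 July – 31 December 2013: 161 days × 4031 kWh/day = 648,991 kWh at €0.01/kWh → €6489.91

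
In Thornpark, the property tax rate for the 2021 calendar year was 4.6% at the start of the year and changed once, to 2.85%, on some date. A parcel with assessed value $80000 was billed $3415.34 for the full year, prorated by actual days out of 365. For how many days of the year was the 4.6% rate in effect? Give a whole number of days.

Let d = days at the first rate; then 365 − d days at the second rate.
$80000 × [4.6%·d + 2.85%·(365−d)] / 365 = $3415.34
Solving gives d = 296, so the new rate took effect on 24 Oct 2021.

296 days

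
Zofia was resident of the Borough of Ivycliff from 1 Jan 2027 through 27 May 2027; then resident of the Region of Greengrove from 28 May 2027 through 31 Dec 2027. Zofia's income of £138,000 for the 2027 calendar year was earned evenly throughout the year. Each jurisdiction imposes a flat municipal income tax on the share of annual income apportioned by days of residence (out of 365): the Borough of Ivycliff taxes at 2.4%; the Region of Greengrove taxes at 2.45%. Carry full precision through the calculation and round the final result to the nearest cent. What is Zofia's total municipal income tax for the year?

£3,353.21

The Borough of Ivycliff, 1 Jan – 27 May 2027: 147 days → £138,000 × 2.4% × 147/365 = £1,333.8740
The Region of Greengrove, 28 May – 31 Dec 2027: 218 days → £138,000 × 2.45% × 218/365 = £2,019.3370
Total = £3,353.2110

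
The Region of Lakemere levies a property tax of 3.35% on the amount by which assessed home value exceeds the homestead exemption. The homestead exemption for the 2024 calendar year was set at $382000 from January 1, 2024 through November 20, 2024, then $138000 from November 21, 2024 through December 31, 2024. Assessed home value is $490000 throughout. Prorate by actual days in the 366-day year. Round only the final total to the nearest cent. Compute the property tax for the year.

January 1 – November 20, 2024: 325 days, exemption $382000 → ($490000 − $382000) × 3.35% × 325/366 = $3212.7049
November 21 – December 31, 2024: 41 days, exemption $138000 → ($490000 − $138000) × 3.35% × 41/366 = $1320.9617
Total = $4533.6667

$4533.67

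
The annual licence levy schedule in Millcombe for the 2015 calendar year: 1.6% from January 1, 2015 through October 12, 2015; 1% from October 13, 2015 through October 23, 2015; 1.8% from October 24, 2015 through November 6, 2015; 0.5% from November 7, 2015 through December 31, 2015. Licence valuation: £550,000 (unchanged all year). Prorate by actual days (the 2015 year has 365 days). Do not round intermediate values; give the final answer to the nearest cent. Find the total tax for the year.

£7,831.10

January 1 – October 12, 2015: 285 days at 1.6% → £550,000 × 1.6% × 285/365 = £6,871.2329
October 13 – October 23, 2015: 11 days at 1% → £550,000 × 1% × 11/365 = £165.7534
October 24 – November 6, 2015: 14 days at 1.8% → £550,000 × 1.8% × 14/365 = £379.7260
November 7 – December 31, 2015: 55 days at 0.5% → £550,000 × 0.5% × 55/365 = £414.3836
Total = £7,831.0959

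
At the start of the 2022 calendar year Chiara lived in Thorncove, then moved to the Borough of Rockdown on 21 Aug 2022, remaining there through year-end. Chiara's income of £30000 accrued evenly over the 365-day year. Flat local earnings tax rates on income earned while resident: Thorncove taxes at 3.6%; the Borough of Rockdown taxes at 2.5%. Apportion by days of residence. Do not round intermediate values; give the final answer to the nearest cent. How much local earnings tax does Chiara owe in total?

Thorncove, 1 Jan – 20 Aug 2022: 232 days → £30000 × 3.6% × 232/365 = £686.4658
The Borough of Rockdown, 21 Aug – 31 Dec 2022: 133 days → £30000 × 2.5% × 133/365 = £273.2877
Total = £959.7534

£959.75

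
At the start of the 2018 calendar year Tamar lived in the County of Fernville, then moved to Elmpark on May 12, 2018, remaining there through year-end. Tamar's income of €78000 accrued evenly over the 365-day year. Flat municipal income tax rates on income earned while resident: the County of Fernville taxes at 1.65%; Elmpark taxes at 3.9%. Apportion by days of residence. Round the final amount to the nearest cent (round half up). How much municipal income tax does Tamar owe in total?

The County of Fernville, January 1 – May 11, 2018: 131 days → €78000 × 1.65% × 131/365 = €461.9096
Elmpark, May 12 – December 31, 2018: 234 days → €78000 × 3.9% × 234/365 = €1950.2137
Total = €2412.1233

€2412.12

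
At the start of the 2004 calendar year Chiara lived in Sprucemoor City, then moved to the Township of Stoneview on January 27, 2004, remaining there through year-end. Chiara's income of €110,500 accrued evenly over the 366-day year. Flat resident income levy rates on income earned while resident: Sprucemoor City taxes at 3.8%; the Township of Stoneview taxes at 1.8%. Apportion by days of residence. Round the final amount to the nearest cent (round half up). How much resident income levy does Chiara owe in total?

€2,145.99

Sprucemoor City, January 1 – January 26, 2004: 26 days → €110,500 × 3.8% × 26/366 = €298.2896
The Township of Stoneview, January 27 – December 31, 2004: 340 days → €110,500 × 1.8% × 340/366 = €1,847.7049
Total = €2,145.9945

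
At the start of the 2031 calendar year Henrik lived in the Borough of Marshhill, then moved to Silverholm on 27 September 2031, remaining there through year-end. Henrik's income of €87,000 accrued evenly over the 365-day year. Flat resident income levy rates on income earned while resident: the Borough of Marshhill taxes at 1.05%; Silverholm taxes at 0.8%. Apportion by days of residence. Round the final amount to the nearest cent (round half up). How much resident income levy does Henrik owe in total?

The Borough of Marshhill, 1 January – 26 September 2031: 269 days → €87,000 × 1.05% × 269/365 = €673.2370
Silverholm, 27 September – 31 December 2031: 96 days → €87,000 × 0.8% × 96/365 = €183.0575
Total = €856.2945

€856.29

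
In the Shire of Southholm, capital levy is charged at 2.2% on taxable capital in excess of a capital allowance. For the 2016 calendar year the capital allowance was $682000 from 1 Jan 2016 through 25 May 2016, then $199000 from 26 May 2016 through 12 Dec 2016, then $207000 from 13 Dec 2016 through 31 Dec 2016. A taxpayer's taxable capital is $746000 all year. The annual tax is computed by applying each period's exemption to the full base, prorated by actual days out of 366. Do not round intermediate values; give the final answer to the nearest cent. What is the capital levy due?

1 Jan – 25 May 2016: 146 days, exemption $682000 → ($746000 − $682000) × 2.2% × 146/366 = $561.6612
26 May – 12 Dec 2016: 201 days, exemption $199000 → ($746000 − $199000) × 2.2% × 201/366 = $6608.8361
13 Dec – 31 Dec 2016: 19 days, exemption $207000 → ($746000 − $207000) × 2.2% × 19/366 = $615.5792
Total = $7786.0765

$7786.08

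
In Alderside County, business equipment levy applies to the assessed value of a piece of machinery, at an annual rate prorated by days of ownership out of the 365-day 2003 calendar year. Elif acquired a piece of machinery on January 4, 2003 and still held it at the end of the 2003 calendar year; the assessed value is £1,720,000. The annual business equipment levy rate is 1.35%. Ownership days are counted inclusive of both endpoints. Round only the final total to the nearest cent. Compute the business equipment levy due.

£23,029.15

Days held (January 4 – December 31, 2003): 362 out of 365
Tax = £1,720,000 × 1.35% × 362/365 = £23,029.1507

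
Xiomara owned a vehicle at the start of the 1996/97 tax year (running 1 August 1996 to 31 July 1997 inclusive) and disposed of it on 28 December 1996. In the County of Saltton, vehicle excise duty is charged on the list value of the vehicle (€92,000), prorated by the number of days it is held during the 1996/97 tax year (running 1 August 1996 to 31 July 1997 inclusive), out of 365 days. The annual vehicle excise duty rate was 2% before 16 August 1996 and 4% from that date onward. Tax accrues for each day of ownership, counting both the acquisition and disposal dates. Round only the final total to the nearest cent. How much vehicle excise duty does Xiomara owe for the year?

1 August – 15 August 1996: 15 days at 2% → €92,000 × 2% × 15/365 = €75.6164
16 August – 28 December 1996: 135 days at 4% → €92,000 × 4% × 135/365 = €1,361.0959
Total = €1,436.7123

€1,436.71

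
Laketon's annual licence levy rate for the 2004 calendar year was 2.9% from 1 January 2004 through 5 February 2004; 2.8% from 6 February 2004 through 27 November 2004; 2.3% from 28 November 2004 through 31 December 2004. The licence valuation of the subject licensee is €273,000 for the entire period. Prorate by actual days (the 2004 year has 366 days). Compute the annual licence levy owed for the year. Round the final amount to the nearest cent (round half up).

1 January – 5 February 2004: 36 days at 2.9% → €273,000 × 2.9% × 36/366 = €778.7213
6 February – 27 November 2004: 296 days at 2.8% → €273,000 × 2.8% × 296/366 = €6,182.0328
28 November – 31 December 2004: 34 days at 2.3% → €273,000 × 2.3% × 34/366 = €583.2951
Total = €7,544.0492

€7,544.05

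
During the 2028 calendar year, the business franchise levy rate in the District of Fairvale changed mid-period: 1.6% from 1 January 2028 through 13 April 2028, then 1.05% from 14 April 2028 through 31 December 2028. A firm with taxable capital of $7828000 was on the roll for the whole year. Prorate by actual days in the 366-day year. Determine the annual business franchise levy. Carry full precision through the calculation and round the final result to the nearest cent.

1 January – 13 April 2028: 104 days at 1.6% → $7828000 × 1.6% × 104/366 = $35589.5956
14 April – 31 December 2028: 262 days at 1.05% → $7828000 × 1.05% × 262/366 = $58838.3279
Total = $94427.9235

$94427.92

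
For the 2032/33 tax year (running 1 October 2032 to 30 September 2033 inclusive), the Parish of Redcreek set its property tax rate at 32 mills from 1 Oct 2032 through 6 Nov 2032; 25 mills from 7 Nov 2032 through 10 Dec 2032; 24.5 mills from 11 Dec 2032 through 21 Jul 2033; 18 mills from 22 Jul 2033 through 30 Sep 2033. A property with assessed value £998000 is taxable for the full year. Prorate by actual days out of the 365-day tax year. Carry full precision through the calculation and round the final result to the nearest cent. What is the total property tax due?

1 Oct – 6 Nov 2032: 37 days at 32 mills → £998000 × 3.2% × 37/365 = £3237.3479
7 Nov – 10 Dec 2032: 34 days at 25 mills → £998000 × 2.5% × 34/365 = £2324.1096
11 Dec 2032 – 21 Jul 2033: 223 days at 24.5 mills → £998000 × 2.45% × 223/365 = £14938.5562
22 Jul – 30 Sep 2033: 71 days at 18 mills → £998000 × 1.8% × 71/365 = £3494.3671
Total = £23994.3808

£23994.38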